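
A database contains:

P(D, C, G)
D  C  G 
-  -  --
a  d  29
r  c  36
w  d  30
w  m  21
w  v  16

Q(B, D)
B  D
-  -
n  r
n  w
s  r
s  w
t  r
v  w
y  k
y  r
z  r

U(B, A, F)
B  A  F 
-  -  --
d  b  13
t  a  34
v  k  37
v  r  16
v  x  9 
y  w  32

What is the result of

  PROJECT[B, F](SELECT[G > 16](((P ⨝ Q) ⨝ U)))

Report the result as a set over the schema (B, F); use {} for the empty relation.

{(t, 34), (v, 16), (v, 37), (v, 9), (y, 32)}

Natural join on D: {(r, c, 36, n), (r, c, 36, s), (r, c, 36, t), (r, c, 36, y), (r, c, 36, z), (w, d, 30, n), (w, d, 30, s), (w, d, 30, v), (w, m, 21, n), (w, m, 21, s), (w, m, 21, v), (w, v, 16, n), (w, v, 16, s), (w, v, 16, v)}
Natural join on B: {(r, c, 36, t, a, 34), (r, c, 36, y, w, 32), (w, d, 30, v, k, 37), (w, d, 30, v, r, 16), (w, d, 30, v, x, 9), (w, m, 21, v, k, 37), (w, m, 21, v, r, 16), (w, m, 21, v, x, 9), (w, v, 16, v, k, 37), (w, v, 16, v, r, 16), (w, v, 16, v, x, 9)}
σ[G > 16]: keep tuples satisfying G > 16 → {(r, c, 36, t, a, 34), (r, c, 36, y, w, 32), (w, d, 30, v, k, 37), (w, d, 30, v, r, 16), (w, d, 30, v, x, 9), (w, m, 21, v, k, 37), (w, m, 21, v, r, 16), (w, m, 21, v, x, 9)}
π[B, F]: project onto (B, F) (3 duplicate(s) eliminated) → {(t, 34), (v, 16), (v, 37), (v, 9), (y, 32)}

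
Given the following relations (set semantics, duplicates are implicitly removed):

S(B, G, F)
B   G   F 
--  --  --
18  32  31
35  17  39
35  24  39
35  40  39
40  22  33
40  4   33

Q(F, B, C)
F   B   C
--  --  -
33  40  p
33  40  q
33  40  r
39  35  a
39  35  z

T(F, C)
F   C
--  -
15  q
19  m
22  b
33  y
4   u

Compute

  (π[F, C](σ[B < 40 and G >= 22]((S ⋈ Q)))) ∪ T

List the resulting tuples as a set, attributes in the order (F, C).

Joining S and Q on B, F yields {(35, 17, 39, a), (35, 17, 39, z), (35, 24, 39, a), (35, 24, 39, z), (35, 40, 39, a), (35, 40, 39, z), (40, 22, 33, p), (40, 22, 33, q), (40, 22, 33, r), (40, 4, 33, p), (40, 4, 33, q), (40, 4, 33, r)}.
Filtering on B < 40 and G >= 22 leaves {(35, 24, 39, a), (35, 24, 39, z), (35, 40, 39, a), (35, 40, 39, z)}.
π[F, C]: project onto (F, C) (2 duplicate(s) eliminated) → {(39, a), (39, z)}
Taking the union: {(15, q), (19, m), (22, b), (33, y), (39, a), (39, z), (4, u)}

{(15, q), (19, m), (22, b), (33, y), (39, a), (39, z), (4, u)}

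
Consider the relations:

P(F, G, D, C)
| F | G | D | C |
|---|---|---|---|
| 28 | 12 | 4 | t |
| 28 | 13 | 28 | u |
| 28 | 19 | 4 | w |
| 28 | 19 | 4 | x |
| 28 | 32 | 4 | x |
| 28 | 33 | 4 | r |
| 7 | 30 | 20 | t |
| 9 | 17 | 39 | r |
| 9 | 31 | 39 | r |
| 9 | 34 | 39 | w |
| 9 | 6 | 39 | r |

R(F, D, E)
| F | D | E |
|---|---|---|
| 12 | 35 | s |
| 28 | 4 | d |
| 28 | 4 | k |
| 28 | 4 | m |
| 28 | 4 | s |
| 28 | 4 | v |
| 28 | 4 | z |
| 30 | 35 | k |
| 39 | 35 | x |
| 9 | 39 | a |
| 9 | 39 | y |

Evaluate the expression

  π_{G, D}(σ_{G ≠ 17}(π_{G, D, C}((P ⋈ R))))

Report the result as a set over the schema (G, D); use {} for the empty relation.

Natural join on F, D: {(28, 12, 4, t, d), (28, 12, 4, t, k), (28, 12, 4, t, m), (28, 12, 4, t, s), (28, 12, 4, t, v), (28, 12, 4, t, z), (28, 19, 4, w, d), (28, 19, 4, w, k), (28, 19, 4, w, m), (28, 19, 4, w, s), (28, 19, 4, w, v), (28, 19, 4, w, z), (28, 19, 4, x, d), (28, 19, 4, x, k), (28, 19, 4, x, m), (28, 19, 4, x, s), (28, 19, 4, x, v), (28, 19, 4, x, z), (28, 32, 4, x, d), (28, 32, 4, x, k), (28, 32, 4, x, m), (28, 32, 4, x, s), (28, 32, 4, x, v), (28, 32, 4, x, z), (28, 33, 4, r, d), (28, 33, 4, r, k), (28, 33, 4, r, m), (28, 33, 4, r, s), (28, 33, 4, r, v), (28, 33, 4, r, z), (9, 17, 39, r, a), (9, 17, 39, r, y), (9, 31, 39, r, a), (9, 31, 39, r, y), (9, 34, 39, w, a), (9, 34, 39, w, y), (9, 6, 39, r, a), (9, 6, 39, r, y)}
Keep only column(s) G, D, C (29 duplicate(s) eliminated): {(12, 4, t), (17, 39, r), (19, 4, w), (19, 4, x), (31, 39, r), (32, 4, x), (33, 4, r), (34, 39, w), (6, 39, r)}
Selection G ≠ 17: {(12, 4, t), (19, 4, w), (19, 4, x), (31, 39, r), (32, 4, x), (33, 4, r), (34, 39, w), (6, 39, r)}
Keep only column(s) G, D (1 duplicate(s) eliminated): {(12, 4), (19, 4), (31, 39), (32, 4), (33, 4), (34, 39), (6, 39)}

{(12, 4), (19, 4), (31, 39), (32, 4), (33, 4), (34, 39), (6, 39)}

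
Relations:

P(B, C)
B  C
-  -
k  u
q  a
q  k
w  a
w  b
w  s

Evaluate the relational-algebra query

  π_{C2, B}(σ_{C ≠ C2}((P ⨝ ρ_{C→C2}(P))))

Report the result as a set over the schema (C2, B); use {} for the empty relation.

{(a, q), (a, w), (b, w), (k, q), (s, w)}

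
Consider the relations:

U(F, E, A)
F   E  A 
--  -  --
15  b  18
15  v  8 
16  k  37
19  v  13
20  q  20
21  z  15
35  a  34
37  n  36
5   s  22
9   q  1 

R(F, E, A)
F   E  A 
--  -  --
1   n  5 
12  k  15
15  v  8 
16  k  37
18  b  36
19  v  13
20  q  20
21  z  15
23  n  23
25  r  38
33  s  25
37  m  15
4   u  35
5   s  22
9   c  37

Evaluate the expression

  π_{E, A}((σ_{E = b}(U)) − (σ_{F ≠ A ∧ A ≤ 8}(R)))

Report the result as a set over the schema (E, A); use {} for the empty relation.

{(b, 18)}

Selection E = b: {(15, b, 18)}
Selection F ≠ A ∧ A ≤ 8: {(1, n, 5), (15, v, 8)}
Taking the difference: {(15, b, 18)}
Projecting to E, A: {(b, 18)}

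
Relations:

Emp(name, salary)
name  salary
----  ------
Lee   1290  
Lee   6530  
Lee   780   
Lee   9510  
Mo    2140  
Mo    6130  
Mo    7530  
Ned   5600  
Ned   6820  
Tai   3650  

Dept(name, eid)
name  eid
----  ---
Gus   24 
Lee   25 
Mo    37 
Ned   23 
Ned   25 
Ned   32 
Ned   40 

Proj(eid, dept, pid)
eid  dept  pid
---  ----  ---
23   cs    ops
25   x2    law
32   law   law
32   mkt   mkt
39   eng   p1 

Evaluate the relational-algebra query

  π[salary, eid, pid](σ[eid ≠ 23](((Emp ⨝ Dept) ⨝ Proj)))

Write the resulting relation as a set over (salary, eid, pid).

Natural join on name: {(Lee, 1290, 25), (Lee, 6530, 25), (Lee, 780, 25), (Lee, 9510, 25), (Mo, 2140, 37), (Mo, 6130, 37), (Mo, 7530, 37), (Ned, 5600, 23), (Ned, 5600, 25), (Ned, 5600, 32), (Ned, 5600, 40), (Ned, 6820, 23), (Ned, 6820, 25), (Ned, 6820, 32), (Ned, 6820, 40)}
Natural join on eid: {(Lee, 1290, 25, x2, law), (Lee, 6530, 25, x2, law), (Lee, 780, 25, x2, law), (Lee, 9510, 25, x2, law), (Ned, 5600, 23, cs, ops), (Ned, 5600, 25, x2, law), (Ned, 5600, 32, law, law), (Ned, 5600, 32, mkt, mkt), (Ned, 6820, 23, cs, ops), (Ned, 6820, 25, x2, law), (Ned, 6820, 32, law, law), (Ned, 6820, 32, mkt, mkt)}
Apply σ_{eid ≠ 23}; surviving tuples: {(Lee, 1290, 25, x2, law), (Lee, 6530, 25, x2, law), (Lee, 780, 25, x2, law), (Lee, 9510, 25, x2, law), (Ned, 5600, 25, x2, law), (Ned, 5600, 32, law, law), (Ned, 5600, 32, mkt, mkt), (Ned, 6820, 25, x2, law), (Ned, 6820, 32, law, law), (Ned, 6820, 32, mkt, mkt)}
π_{salary, eid, pid} gives {(1290, 25, law), (5600, 25, law), (5600, 32, law), (5600, 32, mkt), (6530, 25, law), (6820, 25, law), (6820, 32, law), (6820, 32, mkt), (780, 25, law), (9510, 25, law)}.

{(1290, 25, law), (5600, 25, law), (5600, 32, law), (5600, 32, mkt), (6530, 25, law), (6820, 25, law), (6820, 32, law), (6820, 32, mkt), (780, 25, law), (9510, 25, law)}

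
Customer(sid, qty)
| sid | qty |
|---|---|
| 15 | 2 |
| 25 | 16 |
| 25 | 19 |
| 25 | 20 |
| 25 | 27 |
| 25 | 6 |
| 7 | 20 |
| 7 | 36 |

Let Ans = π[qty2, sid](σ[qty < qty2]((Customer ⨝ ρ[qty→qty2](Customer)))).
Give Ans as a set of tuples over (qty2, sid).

ρ[qty→qty2]: schema becomes (sid, qty2); tuples unchanged.
Customer ⋈ ρ[qty→qty2](Customer) (natural join on sid): {(15, 2, 2), (25, 16, 16), (25, 16, 19), (25, 16, 20), (25, 16, 27), (25, 16, 6), (25, 19, 16), (25, 19, 19), (25, 19, 20), (25, 19, 27), (25, 19, 6), (25, 20, 16), (25, 20, 19), (25, 20, 20), (25, 20, 27), (25, 20, 6), (25, 27, 16), (25, 27, 19), (25, 27, 20), (25, 27, 27), (25, 27, 6), (25, 6, 16), (25, 6, 19), (25, 6, 20), (25, 6, 27), (25, 6, 6), (7, 20, 20), (7, 20, 36), (7, 36, 20), (7, 36, 36)}
Filtering on qty < qty2 leaves {(25, 16, 19), (25, 16, 20), (25, 16, 27), (25, 19, 20), (25, 19, 27), (25, 20, 27), (25, 6, 16), (25, 6, 19), (25, 6, 20), (25, 6, 27), (7, 20, 36)}.
π_{qty2, sid} gives {(16, 25), (19, 25), (20, 25), (27, 25), (36, 7)} (6 duplicate(s) eliminated).

{(16, 25), (19, 25), (20, 25), (27, 25), (36, 7)}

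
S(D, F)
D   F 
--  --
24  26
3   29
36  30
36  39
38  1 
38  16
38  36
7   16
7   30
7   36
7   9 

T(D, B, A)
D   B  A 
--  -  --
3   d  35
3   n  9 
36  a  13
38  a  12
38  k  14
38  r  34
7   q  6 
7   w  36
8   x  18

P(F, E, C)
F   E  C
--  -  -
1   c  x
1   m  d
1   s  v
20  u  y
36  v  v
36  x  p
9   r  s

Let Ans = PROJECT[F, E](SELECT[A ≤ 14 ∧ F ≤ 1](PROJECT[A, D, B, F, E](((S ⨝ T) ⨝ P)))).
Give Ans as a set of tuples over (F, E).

{(1, c), (1, m), (1, s)}

Joining S and T on D yields {(3, 29, d, 35), (3, 29, n, 9), (36, 30, a, 13), (36, 39, a, 13), (38, 1, a, 12), (38, 1, k, 14), (38, 1, r, 34), (38, 16, a, 12), (38, 16, k, 14), (38, 16, r, 34), (38, 36, a, 12), (38, 36, k, 14), (38, 36, r, 34), (7, 16, q, 6), (7, 16, w, 36), (7, 30, q, 6), (7, 30, w, 36), (7, 36, q, 6), (7, 36, w, 36), (7, 9, q, 6), (7, 9, w, 36)}.
Joining (S ⨝ T) and P on F yields {(38, 1, a, 12, c, x), (38, 1, a, 12, m, d), (38, 1, a, 12, s, v), (38, 1, k, 14, c, x), (38, 1, k, 14, m, d), (38, 1, k, 14, s, v), (38, 1, r, 34, c, x), (38, 1, r, 34, m, d), (38, 1, r, 34, s, v), (38, 36, a, 12, v, v), (38, 36, a, 12, x, p), (38, 36, k, 14, v, v), (38, 36, k, 14, x, p), (38, 36, r, 34, v, v), (38, 36, r, 34, x, p), (7, 36, q, 6, v, v), (7, 36, q, 6, x, p), (7, 36, w, 36, v, v), (7, 36, w, 36, x, p), (7, 9, q, 6, r, s), (7, 9, w, 36, r, s)}.
Keep only column(s) A, D, B, F, E: {(12, 38, a, 1, c), (12, 38, a, 1, m), (12, 38, a, 1, s), (12, 38, a, 36, v), (12, 38, a, 36, x), (14, 38, k, 1, c), (14, 38, k, 1, m), (14, 38, k, 1, s), (14, 38, k, 36, v), (14, 38, k, 36, x), (34, 38, r, 1, c), (34, 38, r, 1, m), (34, 38, r, 1, s), (34, 38, r, 36, v), (34, 38, r, 36, x), (36, 7, w, 36, v), (36, 7, w, 36, x), (36, 7, w, 9, r), (6, 7, q, 36, v), (6, 7, q, 36, x), (6, 7, q, 9, r)}
Filtering on A ≤ 14 ∧ F ≤ 1 leaves {(12, 38, a, 1, c), (12, 38, a, 1, m), (12, 38, a, 1, s), (14, 38, k, 1, c), (14, 38, k, 1, m), (14, 38, k, 1, s)}.
Keep only column(s) F, E (3 duplicate(s) eliminated): {(1, c), (1, m), (1, s)}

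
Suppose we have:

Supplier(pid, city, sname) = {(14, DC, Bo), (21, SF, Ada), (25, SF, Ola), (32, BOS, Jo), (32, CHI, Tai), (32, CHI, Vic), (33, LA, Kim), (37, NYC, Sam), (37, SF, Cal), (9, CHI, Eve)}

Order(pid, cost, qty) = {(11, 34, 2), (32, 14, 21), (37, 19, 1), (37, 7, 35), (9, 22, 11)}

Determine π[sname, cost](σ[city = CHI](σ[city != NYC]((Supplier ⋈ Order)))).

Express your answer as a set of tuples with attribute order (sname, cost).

Natural join on pid: {(32, BOS, Jo, 14, 21), (32, CHI, Tai, 14, 21), (32, CHI, Vic, 14, 21), (37, NYC, Sam, 19, 1), (37, NYC, Sam, 7, 35), (37, SF, Cal, 19, 1), (37, SF, Cal, 7, 35), (9, CHI, Eve, 22, 11)}
Apply σ_{city != NYC}; surviving tuples: {(32, BOS, Jo, 14, 21), (32, CHI, Tai, 14, 21), (32, CHI, Vic, 14, 21), (37, SF, Cal, 19, 1), (37, SF, Cal, 7, 35), (9, CHI, Eve, 22, 11)}
Apply σ_{city = CHI}; surviving tuples: {(32, CHI, Tai, 14, 21), (32, CHI, Vic, 14, 21), (9, CHI, Eve, 22, 11)}
Projecting to sname, cost: {(Eve, 22), (Tai, 14), (Vic, 14)}

{(Eve, 22), (Tai, 14), (Vic, 14)}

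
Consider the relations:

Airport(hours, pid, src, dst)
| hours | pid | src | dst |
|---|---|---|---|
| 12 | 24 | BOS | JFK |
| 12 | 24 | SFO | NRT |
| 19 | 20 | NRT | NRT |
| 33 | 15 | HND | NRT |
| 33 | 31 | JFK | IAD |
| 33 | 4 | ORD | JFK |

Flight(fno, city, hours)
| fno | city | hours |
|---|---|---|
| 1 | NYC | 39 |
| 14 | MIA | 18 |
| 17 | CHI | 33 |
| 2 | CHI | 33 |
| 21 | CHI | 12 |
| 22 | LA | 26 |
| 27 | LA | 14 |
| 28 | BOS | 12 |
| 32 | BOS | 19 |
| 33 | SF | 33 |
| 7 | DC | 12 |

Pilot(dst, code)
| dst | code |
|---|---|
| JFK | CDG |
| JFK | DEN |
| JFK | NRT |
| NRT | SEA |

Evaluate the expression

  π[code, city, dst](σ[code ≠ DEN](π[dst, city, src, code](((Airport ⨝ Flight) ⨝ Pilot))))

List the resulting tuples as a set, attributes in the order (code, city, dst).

Joining Airport and Flight on hours yields {(12, 24, BOS, JFK, 21, CHI), (12, 24, BOS, JFK, 28, BOS), (12, 24, BOS, JFK, 7, DC), (12, 24, SFO, NRT, 21, CHI), (12, 24, SFO, NRT, 28, BOS), (12, 24, SFO, NRT, 7, DC), (19, 20, NRT, NRT, 32, BOS), (33, 15, HND, NRT, 17, CHI), (33, 15, HND, NRT, 2, CHI), (33, 15, HND, NRT, 33, SF), (33, 31, JFK, IAD, 17, CHI), (33, 31, JFK, IAD, 2, CHI), (33, 31, JFK, IAD, 33, SF), (33, 4, ORD, JFK, 17, CHI), (33, 4, ORD, JFK, 2, CHI), (33, 4, ORD, JFK, 33, SF)}.
Joining (Airport ⨝ Flight) and Pilot on dst yields {(12, 24, BOS, JFK, 21, CHI, CDG), (12, 24, BOS, JFK, 21, CHI, DEN), (12, 24, BOS, JFK, 21, CHI, NRT), (12, 24, BOS, JFK, 28, BOS, CDG), (12, 24, BOS, JFK, 28, BOS, DEN), (12, 24, BOS, JFK, 28, BOS, NRT), (12, 24, BOS, JFK, 7, DC, CDG), (12, 24, BOS, JFK, 7, DC, DEN), (12, 24, BOS, JFK, 7, DC, NRT), (12, 24, SFO, NRT, 21, CHI, SEA), (12, 24, SFO, NRT, 28, BOS, SEA), (12, 24, SFO, NRT, 7, DC, SEA), (19, 20, NRT, NRT, 32, BOS, SEA), (33, 15, HND, NRT, 17, CHI, SEA), (33, 15, HND, NRT, 2, CHI, SEA), (33, 15, HND, NRT, 33, SF, SEA), (33, 4, ORD, JFK, 17, CHI, CDG), (33, 4, ORD, JFK, 17, CHI, DEN), (33, 4, ORD, JFK, 17, CHI, NRT), (33, 4, ORD, JFK, 2, CHI, CDG), (33, 4, ORD, JFK, 2, CHI, DEN), (33, 4, ORD, JFK, 2, CHI, NRT), (33, 4, ORD, JFK, 33, SF, CDG), (33, 4, ORD, JFK, 33, SF, DEN), (33, 4, ORD, JFK, 33, SF, NRT)}.
π_{dst, city, src, code} gives {(JFK, BOS, BOS, CDG), (JFK, BOS, BOS, DEN), (JFK, BOS, BOS, NRT), (JFK, CHI, BOS, CDG), (JFK, CHI, BOS, DEN), (JFK, CHI, BOS, NRT), (JFK, CHI, ORD, CDG), (JFK, CHI, ORD, DEN), (JFK, CHI, ORD, NRT), (JFK, DC, BOS, CDG), (JFK, DC, BOS, DEN), (JFK, DC, BOS, NRT), (JFK, SF, ORD, CDG), (JFK, SF, ORD, DEN), (JFK, SF, ORD, NRT), (NRT, BOS, NRT, SEA), (NRT, BOS, SFO, SEA), (NRT, CHI, HND, SEA), (NRT, CHI, SFO, SEA), (NRT, DC, SFO, SEA), (NRT, SF, HND, SEA)} (4 duplicate(s) eliminated).
Selection code ≠ DEN: {(JFK, BOS, BOS, CDG), (JFK, BOS, BOS, NRT), (JFK, CHI, BOS, CDG), (JFK, CHI, BOS, NRT), (JFK, CHI, ORD, CDG), (JFK, CHI, ORD, NRT), (JFK, DC, BOS, CDG), (JFK, DC, BOS, NRT), (JFK, SF, ORD, CDG), (JFK, SF, ORD, NRT), (NRT, BOS, NRT, SEA), (NRT, BOS, SFO, SEA), (NRT, CHI, HND, SEA), (NRT, CHI, SFO, SEA), (NRT, DC, SFO, SEA), (NRT, SF, HND, SEA)}
π_{code, city, dst} gives {(CDG, BOS, JFK), (CDG, CHI, JFK), (CDG, DC, JFK), (CDG, SF, JFK), (NRT, BOS, JFK), (NRT, CHI, JFK), (NRT, DC, JFK), (NRT, SF, JFK), (SEA, BOS, NRT), (SEA, CHI, NRT), (SEA, DC, NRT), (SEA, SF, NRT)} (4 duplicate(s) eliminated).

{(CDG, BOS, JFK), (CDG, CHI, JFK), (CDG, DC, JFK), (CDG, SF, JFK), (NRT, BOS, JFK), (NRT, CHI, JFK), (NRT, DC, JFK), (NRT, SF, JFK), (SEA, BOS, NRT), (SEA, CHI, NRT), (SEA, DC, NRT), (SEA, SF, NRT)}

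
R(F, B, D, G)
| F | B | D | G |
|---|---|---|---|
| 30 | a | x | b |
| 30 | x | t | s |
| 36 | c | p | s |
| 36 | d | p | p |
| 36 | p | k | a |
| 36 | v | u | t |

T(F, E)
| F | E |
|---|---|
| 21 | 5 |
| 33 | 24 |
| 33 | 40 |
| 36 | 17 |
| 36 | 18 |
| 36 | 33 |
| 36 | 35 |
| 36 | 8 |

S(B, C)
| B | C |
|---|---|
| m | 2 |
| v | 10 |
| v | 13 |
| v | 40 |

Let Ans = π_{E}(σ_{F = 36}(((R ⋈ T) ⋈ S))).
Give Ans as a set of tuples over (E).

{17, 18, 33, 35, 8}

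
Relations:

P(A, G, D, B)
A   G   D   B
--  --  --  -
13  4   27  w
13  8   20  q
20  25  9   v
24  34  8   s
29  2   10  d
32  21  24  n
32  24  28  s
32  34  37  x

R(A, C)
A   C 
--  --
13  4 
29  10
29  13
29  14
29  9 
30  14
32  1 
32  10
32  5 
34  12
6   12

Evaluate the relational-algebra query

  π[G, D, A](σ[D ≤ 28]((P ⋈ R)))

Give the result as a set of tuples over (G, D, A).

{(2, 10, 29), (21, 24, 32), (24, 28, 32), (4, 27, 13), (8, 20, 13)}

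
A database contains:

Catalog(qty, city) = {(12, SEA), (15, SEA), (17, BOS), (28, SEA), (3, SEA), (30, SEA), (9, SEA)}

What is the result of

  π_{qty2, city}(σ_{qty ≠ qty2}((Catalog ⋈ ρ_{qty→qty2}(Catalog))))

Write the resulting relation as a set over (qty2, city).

ρ[qty→qty2]: schema becomes (qty2, city); tuples unchanged.
Natural join on city: {(12, SEA, 12), (12, SEA, 15), (12, SEA, 28), (12, SEA, 3), (12, SEA, 30), (12, SEA, 9), (15, SEA, 12), (15, SEA, 15), (15, SEA, 28), (15, SEA, 3), (15, SEA, 30), (15, SEA, 9), (17, BOS, 17), (28, SEA, 12), (28, SEA, 15), (28, SEA, 28), (28, SEA, 3), (28, SEA, 30), (28, SEA, 9), (3, SEA, 12), (3, SEA, 15), (3, SEA, 28), (3, SEA, 3), (3, SEA, 30), (3, SEA, 9), (30, SEA, 12), (30, SEA, 15), (30, SEA, 28), (30, SEA, 3), (30, SEA, 30), (30, SEA, 9), (9, SEA, 12), (9, SEA, 15), (9, SEA, 28), (9, SEA, 3), (9, SEA, 30), (9, SEA, 9)}
Selection qty ≠ qty2: {(12, SEA, 15), (12, SEA, 28), (12, SEA, 3), (12, SEA, 30), (12, SEA, 9), (15, SEA, 12), (15, SEA, 28), (15, SEA, 3), (15, SEA, 30), (15, SEA, 9), (28, SEA, 12), (28, SEA, 15), (28, SEA, 3), (28, SEA, 30), (28, SEA, 9), (3, SEA, 12), (3, SEA, 15), (3, SEA, 28), (3, SEA, 30), (3, SEA, 9), (30, SEA, 12), (30, SEA, 15), (30, SEA, 28), (30, SEA, 3), (30, SEA, 9), (9, SEA, 12), (9, SEA, 15), (9, SEA, 28), (9, SEA, 3), (9, SEA, 30)}
π[qty2, city]: project onto (qty2, city) (24 duplicate(s) eliminated) → {(12, SEA), (15, SEA), (28, SEA), (3, SEA), (30, SEA), (9, SEA)}

{(12, SEA), (15, SEA), (28, SEA), (3, SEA), (30, SEA), (9, SEA)}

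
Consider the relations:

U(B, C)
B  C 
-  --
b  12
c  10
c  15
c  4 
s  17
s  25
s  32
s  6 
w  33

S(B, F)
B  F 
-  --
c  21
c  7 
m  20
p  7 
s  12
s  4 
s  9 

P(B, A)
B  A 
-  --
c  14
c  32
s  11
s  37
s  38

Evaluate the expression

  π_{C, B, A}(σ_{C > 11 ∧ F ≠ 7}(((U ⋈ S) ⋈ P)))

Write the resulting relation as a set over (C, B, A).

Joining U and S on B yields {(c, 10, 21), (c, 10, 7), (c, 15, 21), (c, 15, 7), (c, 4, 21), (c, 4, 7), (s, 17, 12), (s, 17, 4), (s, 17, 9), (s, 25, 12), (s, 25, 4), (s, 25, 9), (s, 32, 12), (s, 32, 4), (s, 32, 9), (s, 6, 12), (s, 6, 4), (s, 6, 9)}.
Joining (U ⋈ S) and P on B yields {(c, 10, 21, 14), (c, 10, 21, 32), (c, 10, 7, 14), (c, 10, 7, 32), (c, 15, 21, 14), (c, 15, 21, 32), (c, 15, 7, 14), (c, 15, 7, 32), (c, 4, 21, 14), (c, 4, 21, 32), (c, 4, 7, 14), (c, 4, 7, 32), (s, 17, 12, 11), (s, 17, 12, 37), (s, 17, 12, 38), (s, 17, 4, 11), (s, 17, 4, 37), (s, 17, 4, 38), (s, 17, 9, 11), (s, 17, 9, 37), (s, 17, 9, 38), (s, 25, 12, 11), (s, 25, 12, 37), (s, 25, 12, 38), (s, 25, 4, 11), (s, 25, 4, 37), (s, 25, 4, 38), (s, 25, 9, 11), (s, 25, 9, 37), (s, 25, 9, 38), (s, 32, 12, 11), (s, 32, 12, 37), (s, 32, 12, 38), (s, 32, 4, 11), (s, 32, 4, 37), (s, 32, 4, 38), (s, 32, 9, 11), (s, 32, 9, 37), (s, 32, 9, 38), (s, 6, 12, 11), (s, 6, 12, 37), (s, 6, 12, 38), (s, 6, 4, 11), (s, 6, 4, 37), (s, 6, 4, 38), (s, 6, 9, 11), (s, 6, 9, 37), (s, 6, 9, 38)}.
Selection C > 11 ∧ F ≠ 7: {(c, 15, 21, 14), (c, 15, 21, 32), (s, 17, 12, 11), (s, 17, 12, 37), (s, 17, 12, 38), (s, 17, 4, 11), (s, 17, 4, 37), (s, 17, 4, 38), (s, 17, 9, 11), (s, 17, 9, 37), (s, 17, 9, 38), (s, 25, 12, 11), (s, 25, 12, 37), (s, 25, 12, 38), (s, 25, 4, 11), (s, 25, 4, 37), (s, 25, 4, 38), (s, 25, 9, 11), (s, 25, 9, 37), (s, 25, 9, 38), (s, 32, 12, 11), (s, 32, 12, 37), (s, 32, 12, 38), (s, 32, 4, 11), (s, 32, 4, 37), (s, 32, 4, 38), (s, 32, 9, 11), (s, 32, 9, 37), (s, 32, 9, 38)}
Projecting to C, B, A (18 duplicate(s) eliminated): {(15, c, 14), (15, c, 32), (17, s, 11), (17, s, 37), (17, s, 38), (25, s, 11), (25, s, 37), (25, s, 38), (32, s, 11), (32, s, 37), (32, s, 38)}

{(15, c, 14), (15, c, 32), (17, s, 11), (17, s, 37), (17, s, 38), (25, s, 11), (25, s, 37), (25, s, 38), (32, s, 11), (32, s, 37), (32, s, 38)}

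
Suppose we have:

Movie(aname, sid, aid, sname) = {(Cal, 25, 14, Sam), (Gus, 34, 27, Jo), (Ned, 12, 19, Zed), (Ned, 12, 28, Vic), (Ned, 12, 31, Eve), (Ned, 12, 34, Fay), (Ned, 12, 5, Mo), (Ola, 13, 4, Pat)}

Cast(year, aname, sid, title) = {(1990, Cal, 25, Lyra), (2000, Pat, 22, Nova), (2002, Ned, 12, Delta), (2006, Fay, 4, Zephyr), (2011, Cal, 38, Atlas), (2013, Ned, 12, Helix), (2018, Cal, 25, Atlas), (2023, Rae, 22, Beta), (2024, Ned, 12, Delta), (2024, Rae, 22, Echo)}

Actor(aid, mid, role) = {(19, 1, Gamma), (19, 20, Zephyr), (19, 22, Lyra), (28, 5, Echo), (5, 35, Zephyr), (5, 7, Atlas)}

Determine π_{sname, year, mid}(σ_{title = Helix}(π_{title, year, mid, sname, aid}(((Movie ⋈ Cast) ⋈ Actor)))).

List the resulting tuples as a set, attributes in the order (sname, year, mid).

{(Mo, 2013, 35), (Mo, 2013, 7), (Vic, 2013, 5), (Zed, 2013, 1), (Zed, 2013, 20), (Zed, 2013, 22)}

Natural join on aname, sid: {(Cal, 25, 14, Sam, 1990, Lyra), (Cal, 25, 14, Sam, 2018, Atlas), (Ned, 12, 19, Zed, 2002, Delta), (Ned, 12, 19, Zed, 2013, Helix), (Ned, 12, 19, Zed, 2024, Delta), (Ned, 12, 28, Vic, 2002, Delta), (Ned, 12, 28, Vic, 2013, Helix), (Ned, 12, 28, Vic, 2024, Delta), (Ned, 12, 31, Eve, 2002, Delta), (Ned, 12, 31, Eve, 2013, Helix), (Ned, 12, 31, Eve, 2024, Delta), (Ned, 12, 34, Fay, 2002, Delta), (Ned, 12, 34, Fay, 2013, Helix), (Ned, 12, 34, Fay, 2024, Delta), (Ned, 12, 5, Mo, 2002, Delta), (Ned, 12, 5, Mo, 2013, Helix), (Ned, 12, 5, Mo, 2024, Delta)}
Natural join on aid: {(Ned, 12, 19, Zed, 2002, Delta, 1, Gamma), (Ned, 12, 19, Zed, 2002, Delta, 20, Zephyr), (Ned, 12, 19, Zed, 2002, Delta, 22, Lyra), (Ned, 12, 19, Zed, 2013, Helix, 1, Gamma), (Ned, 12, 19, Zed, 2013, Helix, 20, Zephyr), (Ned, 12, 19, Zed, 2013, Helix, 22, Lyra), (Ned, 12, 19, Zed, 2024, Delta, 1, Gamma), (Ned, 12, 19, Zed, 2024, Delta, 20, Zephyr), (Ned, 12, 19, Zed, 2024, Delta, 22, Lyra), (Ned, 12, 28, Vic, 2002, Delta, 5, Echo), (Ned, 12, 28, Vic, 2013, Helix, 5, Echo), (Ned, 12, 28, Vic, 2024, Delta, 5, Echo), (Ned, 12, 5, Mo, 2002, Delta, 35, Zephyr), (Ned, 12, 5, Mo, 2002, Delta, 7, Atlas), (Ned, 12, 5, Mo, 2013, Helix, 35, Zephyr), (Ned, 12, 5, Mo, 2013, Helix, 7, Atlas), (Ned, 12, 5, Mo, 2024, Delta, 35, Zephyr), (Ned, 12, 5, Mo, 2024, Delta, 7, Atlas)}
π[title, year, mid, sname, aid]: project onto (title, year, mid, sname, aid) → {(Delta, 2002, 1, Zed, 19), (Delta, 2002, 20, Zed, 19), (Delta, 2002, 22, Zed, 19), (Delta, 2002, 35, Mo, 5), (Delta, 2002, 5, Vic, 28), (Delta, 2002, 7, Mo, 5), (Delta, 2024, 1, Zed, 19), (Delta, 2024, 20, Zed, 19), (Delta, 2024, 22, Zed, 19), (Delta, 2024, 35, Mo, 5), (Delta, 2024, 5, Vic, 28), (Delta, 2024, 7, Mo, 5), (Helix, 2013, 1, Zed, 19), (Helix, 2013, 20, Zed, 19), (Helix, 2013, 22, Zed, 19), (Helix, 2013, 35, Mo, 5), (Helix, 2013, 5, Vic, 28), (Helix, 2013, 7, Mo, 5)}
Filtering on title = Helix leaves {(Helix, 2013, 1, Zed, 19), (Helix, 2013, 20, Zed, 19), (Helix, 2013, 22, Zed, 19), (Helix, 2013, 35, Mo, 5), (Helix, 2013, 5, Vic, 28), (Helix, 2013, 7, Mo, 5)}.
π[sname, year, mid]: project onto (sname, year, mid) → {(Mo, 2013, 35), (Mo, 2013, 7), (Vic, 2013, 5), (Zed, 2013, 1), (Zed, 2013, 20), (Zed, 2013, 22)}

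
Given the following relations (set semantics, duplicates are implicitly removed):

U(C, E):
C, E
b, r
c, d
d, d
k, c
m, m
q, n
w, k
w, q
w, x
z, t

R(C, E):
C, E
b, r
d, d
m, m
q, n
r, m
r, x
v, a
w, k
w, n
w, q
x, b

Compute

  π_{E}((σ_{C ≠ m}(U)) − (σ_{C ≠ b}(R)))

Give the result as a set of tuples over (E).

σ[C ≠ m]: keep tuples satisfying C ≠ m → {(b, r), (c, d), (d, d), (k, c), (q, n), (w, k), (w, q), (w, x), (z, t)}
σ[C ≠ b]: keep tuples satisfying C ≠ b → {(d, d), (m, m), (q, n), (r, m), (r, x), (v, a), (w, k), (w, n), (w, q), (x, b)}
Difference: {(b, r), (c, d), (d, d), (k, c), (q, n), (w, k), (w, q), (w, x), (z, t)} with {(d, d), (m, m), (q, n), (r, m), (r, x), (v, a), (w, k), (w, n), (w, q), (x, b)} → {(b, r), (c, d), (k, c), (w, x), (z, t)}
π[E]: project onto (E) → {c, d, r, t, x}

{c, d, r, t, x}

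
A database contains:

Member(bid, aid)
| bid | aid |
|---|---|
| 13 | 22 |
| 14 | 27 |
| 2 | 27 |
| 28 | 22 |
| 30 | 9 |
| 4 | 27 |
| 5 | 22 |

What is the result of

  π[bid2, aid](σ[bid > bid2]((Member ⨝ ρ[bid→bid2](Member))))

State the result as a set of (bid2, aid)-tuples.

{(13, 22), (2, 27), (4, 27), (5, 22)}

ρ[bid→bid2]: schema becomes (bid2, aid); tuples unchanged.
Natural join on aid: {(13, 22, 13), (13, 22, 28), (13, 22, 5), (14, 27, 14), (14, 27, 2), (14, 27, 4), (2, 27, 14), (2, 27, 2), (2, 27, 4), (28, 22, 13), (28, 22, 28), (28, 22, 5), (30, 9, 30), (4, 27, 14), (4, 27, 2), (4, 27, 4), (5, 22, 13), (5, 22, 28), (5, 22, 5)}
Filtering on bid > bid2 leaves {(13, 22, 5), (14, 27, 2), (14, 27, 4), (28, 22, 13), (28, 22, 5), (4, 27, 2)}.
Projecting to bid2, aid (2 duplicate(s) eliminated): {(13, 22), (2, 27), (4, 27), (5, 22)}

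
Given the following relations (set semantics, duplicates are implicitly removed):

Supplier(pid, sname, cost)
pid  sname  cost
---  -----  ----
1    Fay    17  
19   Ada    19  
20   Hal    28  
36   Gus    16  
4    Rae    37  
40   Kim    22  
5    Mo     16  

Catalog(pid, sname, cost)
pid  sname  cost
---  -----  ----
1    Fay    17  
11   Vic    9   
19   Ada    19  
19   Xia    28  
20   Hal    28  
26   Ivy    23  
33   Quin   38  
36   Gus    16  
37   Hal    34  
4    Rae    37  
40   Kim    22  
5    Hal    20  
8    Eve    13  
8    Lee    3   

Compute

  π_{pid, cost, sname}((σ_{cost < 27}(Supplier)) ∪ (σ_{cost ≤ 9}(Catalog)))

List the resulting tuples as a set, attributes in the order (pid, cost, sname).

{(1, 17, Fay), (11, 9, Vic), (19, 19, Ada), (36, 16, Gus), (40, 22, Kim), (5, 16, Mo), (8, 3, Lee)}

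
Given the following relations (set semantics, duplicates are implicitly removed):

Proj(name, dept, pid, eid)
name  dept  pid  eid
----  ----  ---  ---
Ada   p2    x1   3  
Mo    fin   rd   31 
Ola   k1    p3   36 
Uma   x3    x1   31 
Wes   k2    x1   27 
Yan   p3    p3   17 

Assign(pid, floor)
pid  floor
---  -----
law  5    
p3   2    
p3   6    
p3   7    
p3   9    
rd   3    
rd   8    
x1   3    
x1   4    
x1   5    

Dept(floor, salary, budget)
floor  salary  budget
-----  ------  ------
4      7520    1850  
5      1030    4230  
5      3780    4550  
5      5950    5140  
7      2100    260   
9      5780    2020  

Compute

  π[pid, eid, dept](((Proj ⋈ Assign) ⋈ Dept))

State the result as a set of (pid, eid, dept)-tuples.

{(p3, 17, p3), (p3, 36, k1), (x1, 27, k2), (x1, 3, p2), (x1, 31, x3)}

Joining Proj and Assign on pid yields {(Ada, p2, x1, 3, 3), (Ada, p2, x1, 3, 4), (Ada, p2, x1, 3, 5), (Mo, fin, rd, 31, 3), (Mo, fin, rd, 31, 8), (Ola, k1, p3, 36, 2), (Ola, k1, p3, 36, 6), (Ola, k1, p3, 36, 7), (Ola, k1, p3, 36, 9), (Uma, x3, x1, 31, 3), (Uma, x3, x1, 31, 4), (Uma, x3, x1, 31, 5), (Wes, k2, x1, 27, 3), (Wes, k2, x1, 27, 4), (Wes, k2, x1, 27, 5), (Yan, p3, p3, 17, 2), (Yan, p3, p3, 17, 6), (Yan, p3, p3, 17, 7), (Yan, p3, p3, 17, 9)}.
Joining (Proj ⋈ Assign) and Dept on floor yields {(Ada, p2, x1, 3, 4, 7520, 1850), (Ada, p2, x1, 3, 5, 1030, 4230), (Ada, p2, x1, 3, 5, 3780, 4550), (Ada, p2, x1, 3, 5, 5950, 5140), (Ola, k1, p3, 36, 7, 2100, 260), (Ola, k1, p3, 36, 9, 5780, 2020), (Uma, x3, x1, 31, 4, 7520, 1850), (Uma, x3, x1, 31, 5, 1030, 4230), (Uma, x3, x1, 31, 5, 3780, 4550), (Uma, x3, x1, 31, 5, 5950, 5140), (Wes, k2, x1, 27, 4, 7520, 1850), (Wes, k2, x1, 27, 5, 1030, 4230), (Wes, k2, x1, 27, 5, 3780, 4550), (Wes, k2, x1, 27, 5, 5950, 5140), (Yan, p3, p3, 17, 7, 2100, 260), (Yan, p3, p3, 17, 9, 5780, 2020)}.
π_{pid, eid, dept} gives {(p3, 17, p3), (p3, 36, k1), (x1, 27, k2), (x1, 3, p2), (x1, 31, x3)} (11 duplicate(s) eliminated).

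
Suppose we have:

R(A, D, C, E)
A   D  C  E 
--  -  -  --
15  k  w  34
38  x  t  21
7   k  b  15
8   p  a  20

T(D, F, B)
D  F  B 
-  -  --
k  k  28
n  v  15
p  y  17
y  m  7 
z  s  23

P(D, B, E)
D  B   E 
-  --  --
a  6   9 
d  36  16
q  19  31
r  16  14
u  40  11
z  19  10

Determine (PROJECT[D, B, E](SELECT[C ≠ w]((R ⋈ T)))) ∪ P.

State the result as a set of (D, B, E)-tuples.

R ⋈ T (natural join on D): {(15, k, w, 34, k, 28), (7, k, b, 15, k, 28), (8, p, a, 20, y, 17)}
Apply σ_{C ≠ w}; surviving tuples: {(7, k, b, 15, k, 28), (8, p, a, 20, y, 17)}
π_{D, B, E} gives {(k, 28, 15), (p, 17, 20)}.
Taking the union: {(a, 6, 9), (d, 36, 16), (k, 28, 15), (p, 17, 20), (q, 19, 31), (r, 16, 14), (u, 40, 11), (z, 19, 10)}

{(a, 6, 9), (d, 36, 16), (k, 28, 15), (p, 17, 20), (q, 19, 31), (r, 16, 14), (u, 40, 11), (z, 19, 10)}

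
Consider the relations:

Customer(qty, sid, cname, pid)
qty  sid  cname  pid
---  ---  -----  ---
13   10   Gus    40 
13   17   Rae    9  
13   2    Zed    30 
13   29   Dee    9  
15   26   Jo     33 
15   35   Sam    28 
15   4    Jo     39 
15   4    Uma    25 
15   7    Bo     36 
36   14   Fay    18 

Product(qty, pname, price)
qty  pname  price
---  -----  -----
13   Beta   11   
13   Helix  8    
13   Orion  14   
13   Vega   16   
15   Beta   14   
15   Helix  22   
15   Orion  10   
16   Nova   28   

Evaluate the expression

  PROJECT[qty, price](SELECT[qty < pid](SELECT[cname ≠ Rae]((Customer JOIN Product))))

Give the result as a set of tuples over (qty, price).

Joining Customer and Product on qty yields {(13, 10, Gus, 40, Beta, 11), (13, 10, Gus, 40, Helix, 8), (13, 10, Gus, 40, Orion, 14), (13, 10, Gus, 40, Vega, 16), (13, 17, Rae, 9, Beta, 11), (13, 17, Rae, 9, Helix, 8), (13, 17, Rae, 9, Orion, 14), (13, 17, Rae, 9, Vega, 16), (13, 2, Zed, 30, Beta, 11), (13, 2, Zed, 30, Helix, 8), (13, 2, Zed, 30, Orion, 14), (13, 2, Zed, 30, Vega, 16), (13, 29, Dee, 9, Beta, 11), (13, 29, Dee, 9, Helix, 8), (13, 29, Dee, 9, Orion, 14), (13, 29, Dee, 9, Vega, 16), (15, 26, Jo, 33, Beta, 14), (15, 26, Jo, 33, Helix, 22), (15, 26, Jo, 33, Orion, 10), (15, 35, Sam, 28, Beta, 14), (15, 35, Sam, 28, Helix, 22), (15, 35, Sam, 28, Orion, 10), (15, 4, Jo, 39, Beta, 14), (15, 4, Jo, 39, Helix, 22), (15, 4, Jo, 39, Orion, 10), (15, 4, Uma, 25, Beta, 14), (15, 4, Uma, 25, Helix, 22), (15, 4, Uma, 25, Orion, 10), (15, 7, Bo, 36, Beta, 14), (15, 7, Bo, 36, Helix, 22), (15, 7, Bo, 36, Orion, 10)}.
Selection cname ≠ Rae: {(13, 10, Gus, 40, Beta, 11), (13, 10, Gus, 40, Helix, 8), (13, 10, Gus, 40, Orion, 14), (13, 10, Gus, 40, Vega, 16), (13, 2, Zed, 30, Beta, 11), (13, 2, Zed, 30, Helix, 8), (13, 2, Zed, 30, Orion, 14), (13, 2, Zed, 30, Vega, 16), (13, 29, Dee, 9, Beta, 11), (13, 29, Dee, 9, Helix, 8), (13, 29, Dee, 9, Orion, 14), (13, 29, Dee, 9, Vega, 16), (15, 26, Jo, 33, Beta, 14), (15, 26, Jo, 33, Helix, 22), (15, 26, Jo, 33, Orion, 10), (15, 35, Sam, 28, Beta, 14), (15, 35, Sam, 28, Helix, 22), (15, 35, Sam, 28, Orion, 10), (15, 4, Jo, 39, Beta, 14), (15, 4, Jo, 39, Helix, 22), (15, 4, Jo, 39, Orion, 10), (15, 4, Uma, 25, Beta, 14), (15, 4, Uma, 25, Helix, 22), (15, 4, Uma, 25, Orion, 10), (15, 7, Bo, 36, Beta, 14), (15, 7, Bo, 36, Helix, 22), (15, 7, Bo, 36, Orion, 10)}
Selection qty < pid: {(13, 10, Gus, 40, Beta, 11), (13, 10, Gus, 40, Helix, 8), (13, 10, Gus, 40, Orion, 14), (13, 10, Gus, 40, Vega, 16), (13, 2, Zed, 30, Beta, 11), (13, 2, Zed, 30, Helix, 8), (13, 2, Zed, 30, Orion, 14), (13, 2, Zed, 30, Vega, 16), (15, 26, Jo, 33, Beta, 14), (15, 26, Jo, 33, Helix, 22), (15, 26, Jo, 33, Orion, 10), (15, 35, Sam, 28, Beta, 14), (15, 35, Sam, 28, Helix, 22), (15, 35, Sam, 28, Orion, 10), (15, 4, Jo, 39, Beta, 14), (15, 4, Jo, 39, Helix, 22), (15, 4, Jo, 39, Orion, 10), (15, 4, Uma, 25, Beta, 14), (15, 4, Uma, 25, Helix, 22), (15, 4, Uma, 25, Orion, 10), (15, 7, Bo, 36, Beta, 14), (15, 7, Bo, 36, Helix, 22), (15, 7, Bo, 36, Orion, 10)}
Keep only column(s) qty, price (16 duplicate(s) eliminated): {(13, 11), (13, 14), (13, 16), (13, 8), (15, 10), (15, 14), (15, 22)}

{(13, 11), (13, 14), (13, 16), (13, 8), (15, 10), (15, 14), (15, 22)}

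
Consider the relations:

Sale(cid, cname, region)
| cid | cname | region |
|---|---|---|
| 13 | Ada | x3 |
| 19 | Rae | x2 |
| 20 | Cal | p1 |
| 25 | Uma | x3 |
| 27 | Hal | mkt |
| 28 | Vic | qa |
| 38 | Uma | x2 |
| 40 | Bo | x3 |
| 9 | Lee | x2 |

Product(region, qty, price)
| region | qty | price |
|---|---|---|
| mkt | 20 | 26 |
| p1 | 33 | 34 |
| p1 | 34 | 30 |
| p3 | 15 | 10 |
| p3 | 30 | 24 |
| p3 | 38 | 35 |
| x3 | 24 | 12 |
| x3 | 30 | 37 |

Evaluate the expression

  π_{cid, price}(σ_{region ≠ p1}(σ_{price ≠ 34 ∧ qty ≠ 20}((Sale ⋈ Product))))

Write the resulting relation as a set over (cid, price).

{(13, 12), (13, 37), (25, 12), (25, 37), (40, 12), (40, 37)}

Natural join on region: {(13, Ada, x3, 24, 12), (13, Ada, x3, 30, 37), (20, Cal, p1, 33, 34), (20, Cal, p1, 34, 30), (25, Uma, x3, 24, 12), (25, Uma, x3, 30, 37), (27, Hal, mkt, 20, 26), (40, Bo, x3, 24, 12), (40, Bo, x3, 30, 37)}
Selection price ≠ 34 ∧ qty ≠ 20: {(13, Ada, x3, 24, 12), (13, Ada, x3, 30, 37), (20, Cal, p1, 34, 30), (25, Uma, x3, 24, 12), (25, Uma, x3, 30, 37), (40, Bo, x3, 24, 12), (40, Bo, x3, 30, 37)}
Selection region ≠ p1: {(13, Ada, x3, 24, 12), (13, Ada, x3, 30, 37), (25, Uma, x3, 24, 12), (25, Uma, x3, 30, 37), (40, Bo, x3, 24, 12), (40, Bo, x3, 30, 37)}
Projecting to cid, price: {(13, 12), (13, 37), (25, 12), (25, 37), (40, 12), (40, 37)}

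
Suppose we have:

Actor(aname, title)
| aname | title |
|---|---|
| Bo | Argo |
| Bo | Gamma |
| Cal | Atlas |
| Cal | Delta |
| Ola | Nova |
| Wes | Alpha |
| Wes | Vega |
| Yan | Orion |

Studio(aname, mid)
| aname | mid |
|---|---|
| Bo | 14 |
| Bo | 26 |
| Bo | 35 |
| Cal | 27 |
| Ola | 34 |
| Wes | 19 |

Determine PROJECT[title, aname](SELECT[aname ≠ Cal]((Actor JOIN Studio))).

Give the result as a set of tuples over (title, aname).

{(Alpha, Wes), (Argo, Bo), (Gamma, Bo), (Nova, Ola), (Vega, Wes)}

Natural join on aname: {(Bo, Argo, 14), (Bo, Argo, 26), (Bo, Argo, 35), (Bo, Gamma, 14), (Bo, Gamma, 26), (Bo, Gamma, 35), (Cal, Atlas, 27), (Cal, Delta, 27), (Ola, Nova, 34), (Wes, Alpha, 19), (Wes, Vega, 19)}
Apply σ_{aname ≠ Cal}; surviving tuples: {(Bo, Argo, 14), (Bo, Argo, 26), (Bo, Argo, 35), (Bo, Gamma, 14), (Bo, Gamma, 26), (Bo, Gamma, 35), (Ola, Nova, 34), (Wes, Alpha, 19), (Wes, Vega, 19)}
π[title, aname]: project onto (title, aname) (4 duplicate(s) eliminated) → {(Alpha, Wes), (Argo, Bo), (Gamma, Bo), (Nova, Ola), (Vega, Wes)}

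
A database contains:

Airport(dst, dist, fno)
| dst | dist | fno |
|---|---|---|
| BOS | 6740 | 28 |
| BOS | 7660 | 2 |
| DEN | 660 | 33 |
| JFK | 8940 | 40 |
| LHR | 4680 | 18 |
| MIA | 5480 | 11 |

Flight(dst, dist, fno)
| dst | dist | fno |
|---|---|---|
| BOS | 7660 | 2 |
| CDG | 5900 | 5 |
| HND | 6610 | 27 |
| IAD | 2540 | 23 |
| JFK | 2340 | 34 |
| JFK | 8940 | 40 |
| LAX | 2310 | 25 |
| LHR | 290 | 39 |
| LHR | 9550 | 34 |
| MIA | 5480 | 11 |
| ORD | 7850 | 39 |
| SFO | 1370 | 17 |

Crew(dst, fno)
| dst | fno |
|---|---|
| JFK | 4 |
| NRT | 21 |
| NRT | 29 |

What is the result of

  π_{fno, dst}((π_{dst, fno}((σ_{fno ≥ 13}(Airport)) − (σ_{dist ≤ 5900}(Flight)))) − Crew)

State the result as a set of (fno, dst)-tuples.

σ[fno ≥ 13]: keep tuples satisfying fno ≥ 13 → {(BOS, 6740, 28), (DEN, 660, 33), (JFK, 8940, 40), (LHR, 4680, 18)}
σ[dist ≤ 5900]: keep tuples satisfying dist ≤ 5900 → {(CDG, 5900, 5), (IAD, 2540, 23), (JFK, 2340, 34), (LAX, 2310, 25), (LHR, 290, 39), (MIA, 5480, 11), (SFO, 1370, 17)}
Set difference of the two operands is {(BOS, 6740, 28), (DEN, 660, 33), (JFK, 8940, 40), (LHR, 4680, 18)}.
Projecting to dst, fno: {(BOS, 28), (DEN, 33), (JFK, 40), (LHR, 18)}
Set difference of the two operands is {(BOS, 28), (DEN, 33), (JFK, 40), (LHR, 18)}.
Projecting to fno, dst: {(18, LHR), (28, BOS), (33, DEN), (40, JFK)}

{(18, LHR), (28, BOS), (33, DEN), (40, JFK)}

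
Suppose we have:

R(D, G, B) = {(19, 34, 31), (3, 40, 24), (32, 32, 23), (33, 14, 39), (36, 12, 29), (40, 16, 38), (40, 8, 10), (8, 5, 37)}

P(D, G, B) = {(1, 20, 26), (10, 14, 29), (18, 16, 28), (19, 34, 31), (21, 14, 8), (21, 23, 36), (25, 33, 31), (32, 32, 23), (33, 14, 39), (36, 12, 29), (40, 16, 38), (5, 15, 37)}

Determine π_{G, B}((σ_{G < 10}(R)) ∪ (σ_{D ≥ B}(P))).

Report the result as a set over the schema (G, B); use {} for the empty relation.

Selection G < 10: {(40, 8, 10), (8, 5, 37)}
Selection D ≥ B: {(21, 14, 8), (32, 32, 23), (36, 12, 29), (40, 16, 38)}
Union: {(40, 8, 10), (8, 5, 37)} with {(21, 14, 8), (32, 32, 23), (36, 12, 29), (40, 16, 38)} → {(21, 14, 8), (32, 32, 23), (36, 12, 29), (40, 16, 38), (40, 8, 10), (8, 5, 37)}
Projecting to G, B: {(12, 29), (14, 8), (16, 38), (32, 23), (5, 37), (8, 10)}

{(12, 29), (14, 8), (16, 38), (32, 23), (5, 37), (8, 10)}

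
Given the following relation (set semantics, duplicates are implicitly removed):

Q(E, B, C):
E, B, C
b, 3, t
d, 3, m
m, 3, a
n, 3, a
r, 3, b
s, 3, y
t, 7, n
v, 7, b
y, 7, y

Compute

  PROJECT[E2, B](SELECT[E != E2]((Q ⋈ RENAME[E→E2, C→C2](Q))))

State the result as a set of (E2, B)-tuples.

{(b, 3), (d, 3), (m, 3), (n, 3), (r, 3), (s, 3), (t, 7), (v, 7), (y, 7)}

ρ[E→E2, C→C2]: schema becomes (E2, B, C2); tuples unchanged.
Joining Q and RENAME[E→E2, C→C2](Q) on B yields {(b, 3, t, b, t), (b, 3, t, d, m), (b, 3, t, m, a), (b, 3, t, n, a), (b, 3, t, r, b), (b, 3, t, s, y), (d, 3, m, b, t), (d, 3, m, d, m), (d, 3, m, m, a), (d, 3, m, n, a), (d, 3, m, r, b), (d, 3, m, s, y), (m, 3, a, b, t), (m, 3, a, d, m), (m, 3, a, m, a), (m, 3, a, n, a), (m, 3, a, r, b), (m, 3, a, s, y), (n, 3, a, b, t), (n, 3, a, d, m), (n, 3, a, m, a), (n, 3, a, n, a), (n, 3, a, r, b), (n, 3, a, s, y), (r, 3, b, b, t), (r, 3, b, d, m), (r, 3, b, m, a), (r, 3, b, n, a), (r, 3, b, r, b), (r, 3, b, s, y), (s, 3, y, b, t), (s, 3, y, d, m), (s, 3, y, m, a), (s, 3, y, n, a), (s, 3, y, r, b), (s, 3, y, s, y), (t, 7, n, t, n), (t, 7, n, v, b), (t, 7, n, y, y), (v, 7, b, t, n), (v, 7, b, v, b), (v, 7, b, y, y), (y, 7, y, t, n), (y, 7, y, v, b), (y, 7, y, y, y)}.
Apply σ_{E != E2}; surviving tuples: {(b, 3, t, d, m), (b, 3, t, m, a), (b, 3, t, n, a), (b, 3, t, r, b), (b, 3, t, s, y), (d, 3, m, b, t), (d, 3, m, m, a), (d, 3, m, n, a), (d, 3, m, r, b), (d, 3, m, s, y), (m, 3, a, b, t), (m, 3, a, d, m), (m, 3, a, n, a), (m, 3, a, r, b), (m, 3, a, s, y), (n, 3, a, b, t), (n, 3, a, d, m), (n, 3, a, m, a), (n, 3, a, r, b), (n, 3, a, s, y), (r, 3, b, b, t), (r, 3, b, d, m), (r, 3, b, m, a), (r, 3, b, n, a), (r, 3, b, s, y), (s, 3, y, b, t), (s, 3, y, d, m), (s, 3, y, m, a), (s, 3, y, n, a), (s, 3, y, r, b), (t, 7, n, v, b), (t, 7, n, y, y), (v, 7, b, t, n), (v, 7, b, y, y), (y, 7, y, t, n), (y, 7, y, v, b)}
π[E2, B]: project onto (E2, B) (27 duplicate(s) eliminated) → {(b, 3), (d, 3), (m, 3), (n, 3), (r, 3), (s, 3), (t, 7), (v, 7), (y, 7)}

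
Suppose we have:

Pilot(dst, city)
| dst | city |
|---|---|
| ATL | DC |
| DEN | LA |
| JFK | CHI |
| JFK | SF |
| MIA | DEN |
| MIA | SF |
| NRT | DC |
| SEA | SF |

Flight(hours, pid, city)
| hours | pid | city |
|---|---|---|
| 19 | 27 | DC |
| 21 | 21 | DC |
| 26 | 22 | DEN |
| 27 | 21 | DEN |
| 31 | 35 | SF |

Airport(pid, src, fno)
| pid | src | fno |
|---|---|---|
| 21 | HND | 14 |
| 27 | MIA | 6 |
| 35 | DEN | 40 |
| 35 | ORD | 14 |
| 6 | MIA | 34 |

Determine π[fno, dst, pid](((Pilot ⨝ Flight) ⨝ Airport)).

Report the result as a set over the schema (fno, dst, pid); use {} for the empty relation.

Natural join on city: {(ATL, DC, 19, 27), (ATL, DC, 21, 21), (JFK, SF, 31, 35), (MIA, DEN, 26, 22), (MIA, DEN, 27, 21), (MIA, SF, 31, 35), (NRT, DC, 19, 27), (NRT, DC, 21, 21), (SEA, SF, 31, 35)}
Natural join on pid: {(ATL, DC, 19, 27, MIA, 6), (ATL, DC, 21, 21, HND, 14), (JFK, SF, 31, 35, DEN, 40), (JFK, SF, 31, 35, ORD, 14), (MIA, DEN, 27, 21, HND, 14), (MIA, SF, 31, 35, DEN, 40), (MIA, SF, 31, 35, ORD, 14), (NRT, DC, 19, 27, MIA, 6), (NRT, DC, 21, 21, HND, 14), (SEA, SF, 31, 35, DEN, 40), (SEA, SF, 31, 35, ORD, 14)}
π_{fno, dst, pid} gives {(14, ATL, 21), (14, JFK, 35), (14, MIA, 21), (14, MIA, 35), (14, NRT, 21), (14, SEA, 35), (40, JFK, 35), (40, MIA, 35), (40, SEA, 35), (6, ATL, 27), (6, NRT, 27)}.

{(14, ATL, 21), (14, JFK, 35), (14, MIA, 21), (14, MIA, 35), (14, NRT, 21), (14, SEA, 35), (40, JFK, 35), (40, MIA, 35), (40, SEA, 35), (6, ATL, 27), (6, NRT, 27)}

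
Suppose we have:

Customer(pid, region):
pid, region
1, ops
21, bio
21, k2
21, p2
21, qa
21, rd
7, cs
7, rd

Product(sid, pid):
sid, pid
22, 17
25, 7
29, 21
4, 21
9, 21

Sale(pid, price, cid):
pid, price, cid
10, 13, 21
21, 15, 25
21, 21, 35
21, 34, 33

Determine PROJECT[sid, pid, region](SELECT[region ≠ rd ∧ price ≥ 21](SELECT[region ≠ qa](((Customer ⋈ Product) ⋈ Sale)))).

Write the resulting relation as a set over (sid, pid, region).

{(29, 21, bio), (29, 21, k2), (29, 21, p2), (4, 21, bio), (4, 21, k2), (4, 21, p2), (9, 21, bio), (9, 21, k2), (9, 21, p2)}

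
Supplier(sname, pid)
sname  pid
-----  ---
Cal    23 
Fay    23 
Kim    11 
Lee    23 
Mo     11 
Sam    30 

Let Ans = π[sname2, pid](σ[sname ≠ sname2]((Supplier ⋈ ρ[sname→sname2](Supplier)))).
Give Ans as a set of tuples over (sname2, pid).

{(Cal, 23), (Fay, 23), (Kim, 11), (Lee, 23), (Mo, 11)}

ρ[sname→sname2]: schema becomes (sname2, pid); tuples unchanged.
Joining Supplier and ρ[sname→sname2](Supplier) on pid yields {(Cal, 23, Cal), (Cal, 23, Fay), (Cal, 23, Lee), (Fay, 23, Cal), (Fay, 23, Fay), (Fay, 23, Lee), (Kim, 11, Kim), (Kim, 11, Mo), (Lee, 23, Cal), (Lee, 23, Fay), (Lee, 23, Lee), (Mo, 11, Kim), (Mo, 11, Mo), (Sam, 30, Sam)}.
σ[sname ≠ sname2]: keep tuples satisfying sname ≠ sname2 → {(Cal, 23, Fay), (Cal, 23, Lee), (Fay, 23, Cal), (Fay, 23, Lee), (Kim, 11, Mo), (Lee, 23, Cal), (Lee, 23, Fay), (Mo, 11, Kim)}
Keep only column(s) sname2, pid (3 duplicate(s) eliminated): {(Cal, 23), (Fay, 23), (Kim, 11), (Lee, 23), (Mo, 11)}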